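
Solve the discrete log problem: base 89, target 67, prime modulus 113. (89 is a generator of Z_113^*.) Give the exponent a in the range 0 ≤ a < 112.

65

Baby-step giant-step with m = ceil(sqrt(112)) = 11.
Baby table (89^j mod 113 for j=0..10):
  0:1  1:89  2:11  3:75  4:8  5:34  6:88  7:35
  8:64  9:46  10:26
Giant step factor: 89^(-11) ≡ 90 (mod 113).
Scan 67·90^i mod 113 for i = 0, 1, …:
  i=0: 67   i=1: 41   i=2: 74   i=3: 106
  i=4: 48   i=5: 26
Match at i=5, j=10: a = 5·11 + 10 = 65.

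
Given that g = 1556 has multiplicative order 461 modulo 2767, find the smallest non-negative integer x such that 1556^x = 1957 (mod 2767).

Successive powers of 1556 modulo 2767:
  1556^0=1  1556^1=1556  1556^2=11  1556^3=514  1556^4=121  1556^5=120
  1556^6=1331  1556^7=1320  1556^8=806  1556^9=685  1556^10=565  1556^11=2001
  1556^12=681  1556^13=2642  1556^14=1957
So 1556^14 ≡ 1957 (mod 2767), giving x = 14.

14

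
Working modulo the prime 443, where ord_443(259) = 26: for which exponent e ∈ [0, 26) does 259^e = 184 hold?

14

Successive powers of 259 modulo 443:
  259^0=1  259^1=259  259^2=188  259^3=405  259^4=347  259^5=387
  259^6=115  259^7=104  259^8=356  259^9=60  259^10=35  259^11=205
  259^12=378  259^13=442  259^14=184
So 259^14 ≡ 184 (mod 443), giving e = 14.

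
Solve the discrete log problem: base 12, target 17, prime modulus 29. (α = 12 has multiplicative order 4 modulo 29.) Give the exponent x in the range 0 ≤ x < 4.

3

Successive powers of 12 modulo 29:
  12^0=1  12^1=12  12^2=28  12^3=17
So 12^3 ≡ 17 (mod 29), giving x = 3.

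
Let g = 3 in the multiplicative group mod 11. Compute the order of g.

The order of 3 must divide p − 1 = 10 = 2 · 5.
Divisors: 1, 2, 5, 10.
Check each in increasing order: 3^1 ≡ 3;  3^2 ≡ 9;  3^5 ≡ 1.
Smallest exponent giving 1 is 5.

5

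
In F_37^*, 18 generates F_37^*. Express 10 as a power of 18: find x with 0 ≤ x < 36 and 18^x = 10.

12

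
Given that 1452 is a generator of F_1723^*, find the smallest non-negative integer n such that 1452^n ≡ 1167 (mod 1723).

134

Baby-step giant-step with m = ceil(sqrt(1722)) = 42.
Baby table (1452^j mod 1723 for j=0..41):
  0:1  1:1452  2:1075  3:1585  4:1215  5:1551  6:91  7:1184
  8:1337  9:1226  10:293  11:1578  12:1389  13:918  14:1057  15:1294
  16:818  17:589  18:620  19:834  20:1422  21:590  22:349  23:186
  24:1284  25:82  26:177  27:277  28:745  29:1419  30:1403  31:570
  32:600  33:1085  34:598  35:1627  36:171  37:180  38:1187  39:524
  40:1005  41:1602
Giant step factor: 1452^(-42) ≡ 351 (mod 1723).
Scan 1167·351^i mod 1723 for i = 0, 1, …:
  i=0: 1167   i=1: 1266   i=2: 1555   i=3: 1337
Match at i=3, j=8: n = 3·42 + 8 = 134.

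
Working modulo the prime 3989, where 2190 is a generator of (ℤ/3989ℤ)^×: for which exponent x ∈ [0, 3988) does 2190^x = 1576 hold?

449

Baby-step giant-step with m = ceil(sqrt(3988)) = 64.
Baby table (2190^j mod 3989 for j=0..63):
  0:1  1:2190  2:1322  3:3155  4:502  5:2405  6:1470  7:177
  8:697  9:2632  10:3964  11:1096  12:2851  13:905  14:3406  15:3699
  16:3140  17:3553  18:2520  19:2013  20:625  21:523  22:527  23:1309
  24:2608  25:3261  26:1280  27:2922  28:824  29:1532  30:331  31:2881
  32:2781  33:3176  34:2613  35:2244  36:3901  37:2741  38:3334  39:1590
  40:3692  41:3766  42:2277  43:380  44:2488  45:3735  46:2200  47:3277
  48:419  49:140  50:3436  51:1586  52:2910  53:2467  54:1624  55:2361
  56:846  57:1844  58:1492  59:489  60:1858  61:240  62:3041  63:2149
Giant step factor: 2190^(-64) ≡ 3253 (mod 3989).
Scan 1576·3253^i mod 3989 for i = 0, 1, …:
  i=0: 1576   i=1: 863   i=2: 3072   i=3: 771
  i=4: 2971   i=5: 3305   i=6: 810   i=7: 2190
Match at i=7, j=1: x = 7·64 + 1 = 449.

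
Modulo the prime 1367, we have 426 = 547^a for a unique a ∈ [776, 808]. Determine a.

789

Compute 547^776 mod 1367 = 379, then multiply by 547 repeatedly:
  547^776=379  547^777=896  547^778=726  547^779=692  547^780=1232
  547^781=1340  547^782=268  547^783=327  547^784=1159  547^785=1052
  547^786=1304  547^787=1081  547^788=763  547^789=426
Found 426 at exponent 789.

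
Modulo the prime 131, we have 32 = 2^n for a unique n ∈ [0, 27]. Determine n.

5

Compute 2^0 mod 131 = 1, then multiply by 2 repeatedly:
  2^0=1  2^1=2  2^2=4  2^3=8  2^4=16
  2^5=32
Found 32 at exponent 5.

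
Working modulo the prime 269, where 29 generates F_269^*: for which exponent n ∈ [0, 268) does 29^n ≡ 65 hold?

Baby-step giant-step with m = ceil(sqrt(268)) = 17.
Baby table (29^j mod 269 for j=0..16):
  0:1  1:29  2:34  3:179  4:80  5:168  6:30  7:63
  8:213  9:259  10:248  11:198  12:93  13:7  14:203  15:238
  16:177
Giant step factor: 29^(-17) ≡ 159 (mod 269).
Scan 65·159^i mod 269 for i = 0, 1, …:
  i=0: 65   i=1: 113   i=2: 213
Match at i=2, j=8: n = 2·17 + 8 = 42.

42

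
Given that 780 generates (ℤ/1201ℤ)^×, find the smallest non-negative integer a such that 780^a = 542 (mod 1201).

Baby-step giant-step with m = ceil(sqrt(1200)) = 35.
Baby table (780^j mod 1201 for j=0..34):
  0:1  1:780  2:694  3:870  4:35  5:878  6:270  7:425
  8:24  9:705  10:1043  11:463  12:840  13:655  14:475  15:592
  16:576  17:106  18:1012  19:303  20:944  21:107  22:591  23:997
  24:613  25:142  26:268  27:66  28:1038  29:166  30:973  31:1109
  32:300  33:1006  34:427
Giant step factor: 780^(-35) ≡ 254 (mod 1201).
Scan 542·254^i mod 1201 for i = 0, 1, …:
  i=0: 542   i=1: 754   i=2: 557   i=3: 961
  i=4: 291   i=5: 653   i=6: 124   i=7: 270
Match at i=7, j=6: a = 7·35 + 6 = 251.

251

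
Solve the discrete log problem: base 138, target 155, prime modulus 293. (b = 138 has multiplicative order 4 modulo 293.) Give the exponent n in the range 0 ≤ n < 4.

3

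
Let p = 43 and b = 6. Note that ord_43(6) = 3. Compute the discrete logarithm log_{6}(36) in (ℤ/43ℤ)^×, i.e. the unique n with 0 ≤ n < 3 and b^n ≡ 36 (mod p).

Successive powers of 6 modulo 43:
  6^0=1  6^1=6  6^2=36
So 6^2 ≡ 36 (mod 43), giving n = 2.

2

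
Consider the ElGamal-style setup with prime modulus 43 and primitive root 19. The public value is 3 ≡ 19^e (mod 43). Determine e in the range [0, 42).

31

Baby-step giant-step with m = ceil(sqrt(42)) = 7.
Baby table (19^j mod 43 for j=0..6):
  0:1  1:19  2:17  3:22  4:31  5:30  6:11
Giant step factor: 19^(-7) ≡ 7 (mod 43).
Scan 3·7^i mod 43 for i = 0, 1, …:
  i=0: 3   i=1: 21   i=2: 18   i=3: 40
  i=4: 22
Match at i=4, j=3: e = 4·7 + 3 = 31.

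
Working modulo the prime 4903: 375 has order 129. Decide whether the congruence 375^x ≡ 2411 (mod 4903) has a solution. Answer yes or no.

2411 ∈ ⟨375⟩ iff 2411^129 ≡ 1 (mod 4903), since |⟨375⟩| = 129.
2411^129 mod 4903 = 3904.
Since 3904 ≠ 1, 2411 does not lie in the subgroup.

no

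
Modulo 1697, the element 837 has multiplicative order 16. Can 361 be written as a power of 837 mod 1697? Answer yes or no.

no

361 ∈ ⟨837⟩ iff 361^16 ≡ 1 (mod 1697), since |⟨837⟩| = 16.
361^16 mod 1697 = 776.
Since 776 ≠ 1, 361 does not lie in the subgroup.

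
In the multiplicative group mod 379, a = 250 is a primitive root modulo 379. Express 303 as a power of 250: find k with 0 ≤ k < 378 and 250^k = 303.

Baby-step giant-step with m = ceil(sqrt(378)) = 20.
Baby table (250^j mod 379 for j=0..19):
  0:1  1:250  2:344  3:346  4:88  5:18  6:331  7:128
  8:164  9:68  10:324  11:273  12:30  13:299  14:87  15:147
  16:366  17:161  18:76  19:50
Giant step factor: 250^(-20) ≡ 54 (mod 379).
Scan 303·54^i mod 379 for i = 0, 1, …:
  i=0: 303   i=1: 65   i=2: 99   i=3: 40
  i=4: 265   i=5: 287   i=6: 338   i=7: 60
  i=8: 208   i=9: 241   i=10: 128
Match at i=10, j=7: k = 10·20 + 7 = 207.

207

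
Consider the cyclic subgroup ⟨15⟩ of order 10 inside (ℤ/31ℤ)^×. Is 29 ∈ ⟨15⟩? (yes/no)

yes

29 ∈ ⟨15⟩ iff 29^10 ≡ 1 (mod 31), since |⟨15⟩| = 10.
29^10 mod 31 = 1.
Since 1 = 1, 29 lies in the subgroup.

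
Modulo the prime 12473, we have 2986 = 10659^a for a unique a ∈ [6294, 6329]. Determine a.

6314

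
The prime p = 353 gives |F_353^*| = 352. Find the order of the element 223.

The order of 223 must divide p − 1 = 352 = 2^5 · 11.
Divisors: 1, 2, 4, 8, 11, 16, 22, 32, 44, 88, 176, 352.
Check each in increasing order: 223^1 ≡ 223;  223^2 ≡ 309;  223^4 ≡ 171;  223^8 ≡ 295;  223^11 ≡ 60;  223^16 ≡ 187;  223^22 ≡ 70;  223^32 ≡ 22;  223^44 ≡ 311;  223^88 ≡ 352;  223^176 ≡ 1.
Smallest exponent giving 1 is 176.

176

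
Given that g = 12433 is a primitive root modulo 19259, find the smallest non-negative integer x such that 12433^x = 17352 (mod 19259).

12898

Baby-step giant-step with m = ceil(sqrt(19258)) = 139.
Baby table (12433^j mod 19259 for j=0..138):
  0:1  1:12433  2:6755  3:15675  4:5454  5:17902  6:18562  7:749
  8:10220  9:13637  10:11844  11:2138  12:4334  13:17199  14:2490  15:8957
  16:6843  17:12016  18:2865  19:10654  20:17039  21:16146  22:6661  23:2513
  24:6031  25:8136  26:6620  27:12753  28:17961  29:1008  30:14114  31:10613
  32:8020  33:8817  34:18792  35:10007  36:3891  37:17454  38:14429  39:17431
  40:17355  41:16138  42:3492  43:6250  44:15444  45:3022  46:17476  47:18329
  48:11969  49:15543  50:1313  51:12156  52:10175  53:12663  54:16013  55:9346
  56:9271  57:1228  58:14596  59:13770  60:9159  61:14639  62:9137  63:10739
  64:14599  65:12551  66:10165  67:3887  68:6240  69:6668  70:12508  71:14798
  72:2307  73:6280  74:3254  75:13082  76:6251  77:8618  78:9777  79:13892
  80:4524  81:10612  82:14846  83:2062  84:3117  85:4553  86:5248  87:18151
  88:13680  89:7211  90:3718  91:4294  92:1354  93:1916  94:17504  95:532
  96:8519  97:11486  98:19212  99:12678  100:9918  101:14376  102:13288  103:6002
  104:13500  105:3315  106:1135  107:13867  108:1843  109:15068  110:8151  111:525
  112:17783  113:2719  114:5782  115:13018  116:158  117:19255  118:8045  119:11498
  120:14336  121:16702  122:5428  123:2788  124:16263  125:16897  126:3229  127:10401
  128:10707  129:1923  130:8240  131:9299  132:2690  133:11146  134:9713  135:7799
  136:15161  137:8880  138:12452
Giant step factor: 12433^(-139) ≡ 4848 (mod 19259).
Scan 17352·4848^i mod 19259 for i = 0, 1, …:
  i=0: 17352   i=1: 18443   i=2: 11386   i=3: 3034
  i=4: 14215   i=5: 5618   i=6: 3838   i=7: 2430
  i=8: 13391   i=9: 16738     …   i=91: 8499
  i=92: 8151
Match at i=92, j=110: x = 92·139 + 110 = 12898.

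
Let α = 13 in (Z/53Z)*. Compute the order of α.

13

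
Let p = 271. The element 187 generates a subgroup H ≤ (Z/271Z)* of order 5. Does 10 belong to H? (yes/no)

10 ∈ ⟨187⟩ iff 10^5 ≡ 1 (mod 271), since |⟨187⟩| = 5.
10^5 mod 271 = 1.
Since 1 = 1, 10 lies in the subgroup.

yes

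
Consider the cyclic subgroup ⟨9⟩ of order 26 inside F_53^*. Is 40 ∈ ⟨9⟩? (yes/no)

yes

40 ∈ ⟨9⟩ iff 40^26 ≡ 1 (mod 53), since |⟨9⟩| = 26.
40^26 mod 53 = 1.
Since 1 = 1, 40 lies in the subgroup.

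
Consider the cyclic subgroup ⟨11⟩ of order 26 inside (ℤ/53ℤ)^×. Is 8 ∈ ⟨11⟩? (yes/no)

no

8 ∈ ⟨11⟩ iff 8^26 ≡ 1 (mod 53), since |⟨11⟩| = 26.
8^26 mod 53 = 52.
Since 52 ≠ 1, 8 does not lie in the subgroup.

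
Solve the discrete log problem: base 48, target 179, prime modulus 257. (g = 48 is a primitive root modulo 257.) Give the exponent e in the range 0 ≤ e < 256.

Baby-step giant-step with m = ceil(sqrt(256)) = 16.
Baby table (48^j mod 257 for j=0..15):
  0:1  1:48  2:248  3:82  4:81  5:33  6:42  7:217
  8:136  9:103  10:61  11:101  12:222  13:119  14:58  15:214
Giant step factor: 48^(-16) ≡ 32 (mod 257).
Scan 179·32^i mod 257 for i = 0, 1, …:
  i=0: 179   i=1: 74   i=2: 55   i=3: 218
  i=4: 37   i=5: 156   i=6: 109   i=7: 147
  i=8: 78   i=9: 183   i=10: 202   i=11: 39
  i=12: 220   i=13: 101
Match at i=13, j=11: e = 13·16 + 11 = 219.

219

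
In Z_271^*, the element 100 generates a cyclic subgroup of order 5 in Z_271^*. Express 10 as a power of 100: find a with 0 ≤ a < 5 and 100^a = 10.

3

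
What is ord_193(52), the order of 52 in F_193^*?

192

The order of 52 must divide p − 1 = 192 = 2^6 · 3.
Divisors: 1, 2, 3, 4, 6, 8, 12, 16, 24, 32, 48, 64, 96, 192.
Check each in increasing order: 52^1 ≡ 52;  52^2 ≡ 2;  52^3 ≡ 104;  52^4 ≡ 4;  52^6 ≡ 8;  52^8 ≡ 16;  52^12 ≡ 64;  52^16 ≡ 63;  52^24 ≡ 43;  52^32 ≡ 109;  52^48 ≡ 112;  52^64 ≡ 108;  52^96 ≡ 192;  52^192 ≡ 1.
Smallest exponent giving 1 is 192.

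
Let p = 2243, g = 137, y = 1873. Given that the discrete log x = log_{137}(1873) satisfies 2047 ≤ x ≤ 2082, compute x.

Compute 137^2047 mod 2243 = 2194, then multiply by 137 repeatedly:
  137^2047=2194  137^2048=16  137^2049=2192  137^2050=1985  137^2051=542
  137^2052=235  137^2053=793  137^2054=977  137^2055=1512  137^2056=788
  137^2057=292  137^2058=1873
Found 1873 at exponent 2058.

2058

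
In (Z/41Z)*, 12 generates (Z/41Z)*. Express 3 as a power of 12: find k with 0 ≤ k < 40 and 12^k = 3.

5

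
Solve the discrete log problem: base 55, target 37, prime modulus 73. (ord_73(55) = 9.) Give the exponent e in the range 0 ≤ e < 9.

Successive powers of 55 modulo 73:
  55^0=1  55^1=55  55^2=32  55^3=8  55^4=2  55^5=37
So 55^5 ≡ 37 (mod 73), giving e = 5.

5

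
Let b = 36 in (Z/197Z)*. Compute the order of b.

7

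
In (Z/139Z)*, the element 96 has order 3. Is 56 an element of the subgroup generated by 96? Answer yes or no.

⟨96⟩ has order 3; its elements mod 139 are {1, 42, 96}.
56 is not in this set.

no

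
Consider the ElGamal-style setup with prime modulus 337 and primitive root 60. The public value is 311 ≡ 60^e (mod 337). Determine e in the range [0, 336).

200

Baby-step giant-step with m = ceil(sqrt(336)) = 19.
Baby table (60^j mod 337 for j=0..18):
  0:1  1:60  2:230  3:320  4:328  5:134  6:289  7:153
  8:81  9:142  10:95  11:308  12:282  13:70  14:156  15:261
  16:158  17:44  18:281
Giant step factor: 60^(-19) ≡ 236 (mod 337).
Scan 311·236^i mod 337 for i = 0, 1, …:
  i=0: 311   i=1: 267   i=2: 330   i=3: 33
  i=4: 37   i=5: 307   i=6: 334   i=7: 303
  i=8: 64   i=9: 276   i=10: 95
Match at i=10, j=10: e = 10·19 + 10 = 200.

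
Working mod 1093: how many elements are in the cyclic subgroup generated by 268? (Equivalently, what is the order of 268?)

21

The order of 268 must divide p − 1 = 1092 = 2^2 · 3 · 7 · 13.
Divisors: 1, 2, 3, 4, 6, 7, 12, 13, 14, 21, 26, 28, 39, 42, 52, 78, 84, 91, 156, 182, 273, 364, 546, 1092.
Check each in increasing order: 268^1 ≡ 268;  268^2 ≡ 779;  268^3 ≡ 9;  268^4 ≡ 226;  268^6 ≡ 81;  268^7 ≡ 941;  268^12 ≡ 3;  268^13 ≡ 804;  268^14 ≡ 151;  268^21 ≡ 1.
Smallest exponent giving 1 is 21.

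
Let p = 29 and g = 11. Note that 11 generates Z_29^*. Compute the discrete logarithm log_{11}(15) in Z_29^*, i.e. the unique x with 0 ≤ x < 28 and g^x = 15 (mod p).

Successive powers of 11 modulo 29:
  11^0=1  11^1=11  11^2=5  11^3=26  11^4=25  11^5=14
  11^6=9  11^7=12  11^8=16  11^9=2  11^10=22  11^11=10
  11^12=23  11^13=21  11^14=28  11^15=18  11^16=24  11^17=3
  11^18=4  11^19=15
So 11^19 ≡ 15 (mod 29), giving x = 19.

19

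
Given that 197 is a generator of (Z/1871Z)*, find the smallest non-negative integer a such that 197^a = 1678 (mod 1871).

1017

Baby-step giant-step with m = ceil(sqrt(1870)) = 44.
Baby table (197^j mod 1871 for j=0..43):
  0:1  1:197  2:1389  3:467  4:320  5:1297  6:1053  7:1631
  8:1366  9:1549  10:180  11:1782  12:1177  13:1736  14:1470  15:1456
  16:569  17:1704  18:779  19:41  20:593  21:819  22:437  23:23
  24:789  25:140  26:1386  27:1747  28:1766  29:1767  30:93  31:1482
  32:78  33:398  34:1695  35:877  36:637  37:132  38:1681  39:1861
  40:1772  41:1078  42:943  43:542
Giant step factor: 197^(-44) ≡ 1046 (mod 1871).
Scan 1678·1046^i mod 1871 for i = 0, 1, …:
  i=0: 1678   i=1: 190   i=2: 414   i=3: 843
  i=4: 537   i=5: 402   i=6: 1388   i=7: 1823
  i=8: 309   i=9: 1402     …   i=22: 71
  i=23: 1297
Match at i=23, j=5: a = 23·44 + 5 = 1017.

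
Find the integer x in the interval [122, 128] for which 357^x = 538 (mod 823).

124

Compute 357^122 mod 823 = 492, then multiply by 357 repeatedly:
  357^122=492  357^123=345  357^124=538
Found 538 at exponent 124.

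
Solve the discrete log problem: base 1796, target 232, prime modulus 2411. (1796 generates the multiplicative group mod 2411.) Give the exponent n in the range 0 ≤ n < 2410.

Baby-step giant-step with m = ceil(sqrt(2410)) = 50.
Baby table (1796^j mod 2411 for j=0..49):
  0:1  1:1796  2:2109  3:83  4:1997  5:1455  6:2067  7:1803
  8:215  9:380  10:167  11:968  12:197  13:1806  14:781  15:1885
  16:416  17:2137  18:2151  19:774  20:1368  21:119  22:1556  23:227
  24:233  25:1365  26:1964  27:51  28:2389  29:1475  30:1822  31:585
  32:1875  33:1744  34:335  35:1321  36:92  37:1284  38:1148  39:403
  40:488  41:1255  42:2106  43:1928  44:492  45:1206  46:898  47:2260
  48:1247  49:2204
Giant step factor: 1796^(-50) ≡ 1952 (mod 2411).
Scan 232·1952^i mod 2411 for i = 0, 1, …:
  i=0: 232   i=1: 2007   i=2: 2200   i=3: 409
  i=4: 327   i=5: 1800   i=6: 773   i=7: 2021
  i=8: 596   i=9: 1290     …   i=18: 2143
  i=19: 51
Match at i=19, j=27: n = 19·50 + 27 = 977.

977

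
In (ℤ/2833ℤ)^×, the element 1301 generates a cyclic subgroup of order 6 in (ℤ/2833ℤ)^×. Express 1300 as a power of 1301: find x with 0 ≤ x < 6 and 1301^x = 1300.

Successive powers of 1301 modulo 2833:
  1301^0=1  1301^1=1301  1301^2=1300
So 1301^2 ≡ 1300 (mod 2833), giving x = 2.

2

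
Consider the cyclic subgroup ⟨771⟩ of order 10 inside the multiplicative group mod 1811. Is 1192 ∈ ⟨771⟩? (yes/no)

1192 ∈ ⟨771⟩ iff 1192^10 ≡ 1 (mod 1811), since |⟨771⟩| = 10.
1192^10 mod 1811 = 1.
Since 1 = 1, 1192 lies in the subgroup.

yes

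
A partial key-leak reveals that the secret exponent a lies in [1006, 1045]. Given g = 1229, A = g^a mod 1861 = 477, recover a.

Compute 1229^1006 mod 1861 = 649, then multiply by 1229 repeatedly:
  1229^1006=649  1229^1007=1113  1229^1008=42  1229^1009=1371  1229^1010=754
  1229^1011=1749  1229^1012=66  1229^1013=1091  1229^1014=919  1229^1015=1685
  1229^1016=1433  1229^1017=651  1229^1018=1710  1229^1019=521  1229^1020=125
  1229^1021=1023  1229^1022=1092  1229^1023=287  1229^1024=994  1229^1025=810
  1229^1026=1716  1229^1027=451  1229^1028=1562  1229^1029=1007  1229^1030=38
  1229^1031=177  1229^1032=1657  1229^1033=519  1229^1034=1389  1229^1035=544
  1229^1036=477
Found 477 at exponent 1036.

1036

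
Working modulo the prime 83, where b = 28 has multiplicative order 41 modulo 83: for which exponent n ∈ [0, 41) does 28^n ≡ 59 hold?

28

Baby-step giant-step with m = ceil(sqrt(41)) = 7.
Baby table (28^j mod 83 for j=0..6):
  0:1  1:28  2:37  3:40  4:41  5:69  6:23
Giant step factor: 28^(-7) ≡ 29 (mod 83).
Scan 59·29^i mod 83 for i = 0, 1, …:
  i=0: 59   i=1: 51   i=2: 68   i=3: 63
  i=4: 1
Match at i=4, j=0: n = 4·7 + 0 = 28.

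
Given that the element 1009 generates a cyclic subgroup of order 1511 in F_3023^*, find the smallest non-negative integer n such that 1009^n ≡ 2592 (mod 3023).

896

Baby-step giant-step with m = ceil(sqrt(1511)) = 39.
Baby table (1009^j mod 3023 for j=0..38):
  0:1  1:1009  2:2353  3:1122  4:1496  5:987  6:1316  7:747
  8:996  9:1328  10:763  11:2025  12:2700  13:577  14:1777  15:354
  16:472  17:1637  18:1175  19:559  20:1753  21:322  22:1437  23:1916
  24:1547  25:1055  26:399  27:532  28:1717  29:274  30:1373  31:823
  32:2105  33:1799  34:1391  35:847  36:2137  37:834  38:1112
Giant step factor: 1009^(-39) ≡ 1992 (mod 3023).
Scan 2592·1992^i mod 3023 for i = 0, 1, …:
  i=0: 2592   i=1: 3003   i=2: 2482   i=3: 1539
  i=4: 366   i=5: 529   i=6: 1764   i=7: 1162
  i=8: 2109   i=9: 2181     …   i=21: 2198
  i=22: 1112
Match at i=22, j=38: n = 22·39 + 38 = 896.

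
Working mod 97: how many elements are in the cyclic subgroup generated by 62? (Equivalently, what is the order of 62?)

6

The order of 62 must divide p − 1 = 96 = 2^5 · 3.
Divisors: 1, 2, 3, 4, 6, 8, 12, 16, 24, 32, 48, 96.
Check each in increasing order: 62^1 ≡ 62;  62^2 ≡ 61;  62^3 ≡ 96;  62^4 ≡ 35;  62^6 ≡ 1.
Smallest exponent giving 1 is 6.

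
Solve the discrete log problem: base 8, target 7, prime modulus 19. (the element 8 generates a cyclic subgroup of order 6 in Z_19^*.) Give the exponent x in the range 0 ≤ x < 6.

2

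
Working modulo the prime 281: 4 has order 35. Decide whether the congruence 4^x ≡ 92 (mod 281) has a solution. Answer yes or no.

92 ∈ ⟨4⟩ iff 92^35 ≡ 1 (mod 281), since |⟨4⟩| = 35.
92^35 mod 281 = 221.
Since 221 ≠ 1, 92 does not lie in the subgroup.

no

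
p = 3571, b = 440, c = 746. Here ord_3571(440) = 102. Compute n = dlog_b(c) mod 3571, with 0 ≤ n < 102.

Baby-step giant-step with m = ceil(sqrt(102)) = 11.
Baby table (440^j mod 3571 for j=0..10):
  0:1  1:440  2:766  3:1366  4:1112  5:53  6:1894  7:1317
  8:978  9:1800  10:2809
Giant step factor: 440^(-11) ≡ 571 (mod 3571).
Scan 746·571^i mod 3571 for i = 0, 1, …:
  i=0: 746   i=1: 1017   i=2: 2205   i=3: 2063
  i=4: 3114   i=5: 3307   i=6: 2809
Match at i=6, j=10: n = 6·11 + 10 = 76.

76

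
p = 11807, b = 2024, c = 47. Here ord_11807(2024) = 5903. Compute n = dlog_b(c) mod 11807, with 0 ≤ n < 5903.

Baby-step giant-step with m = ceil(sqrt(5903)) = 77.
Baby table (2024^j mod 11807 for j=0..76):
  0:1  1:2024  2:11354  3:4074  4:4490  5:8177  6:8641  7:3217
  8:5551  9:6767  10:288  11:4369  12:11220  13:4419  14:6157  15:5383
  16:9138  17:5550  18:4743  19:741  20:295  21:6730  22:8049  23:9323
  24:2166  25:3587  26:10590  27:4455  28:8179  29:882  30:2311  31:1892
  32:3940  33:4835  34:9844  35:5847  36:3714  37:7884  38:5959  39:6069
  40:4376  41:1774  42:1248  43:11061  44:1392  45:7342  46:7002  47:3648
  48:4177  49:436  50:8746  51:3211  52:5214  53:9485  54:11265  55:1043
  56:9386  57:11608  58:10469  59:7498  60:3957  61:3822  62:2143  63:4263
  64:9202  65:5209  66:11172  67:1723  68:4287  69:10550  70:6144  71:2685
  72:3220  73:11623  74:5408  75:703  76:6032
Giant step factor: 2024^(-77) ≡ 7764 (mod 11807).
Scan 47·7764^i mod 11807 for i = 0, 1, …:
  i=0: 47   i=1: 10698   i=2: 8834   i=3: 313
  i=4: 9697   i=5: 6076   i=6: 5099   i=7: 11572
  i=8: 5545   i=9: 3058   i=10: 10242   i=11: 10550
Match at i=11, j=69: n = 11·77 + 69 = 916.

916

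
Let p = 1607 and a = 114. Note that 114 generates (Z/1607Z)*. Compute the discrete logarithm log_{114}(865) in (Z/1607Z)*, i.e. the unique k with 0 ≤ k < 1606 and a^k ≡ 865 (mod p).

1306

Baby-step giant-step with m = ceil(sqrt(1606)) = 41.
Baby table (114^j mod 1607 for j=0..40):
  0:1  1:114  2:140  3:1497  4:316  5:670  6:851  7:594
  8:222  9:1203  10:547  11:1292  12:1051  13:896  14:903  15:94
  16:1074  17:304  18:909  19:778  20:307  21:1251  22:1198  23:1584
  24:592  25:1601  26:923  27:767  28:660  29:1318  30:801  31:1322
  32:1257  33:275  34:817  35:1539  36:283  37:122  38:1052  39:1010
  40:1043
Giant step factor: 114^(-41) ≡ 703 (mod 1607).
Scan 865·703^i mod 1607 for i = 0, 1, …:
  i=0: 865   i=1: 649   i=2: 1466   i=3: 511
  i=4: 872   i=5: 749   i=6: 1058   i=7: 1340
  i=8: 318   i=9: 181     …   i=30: 1088
  i=31: 1539
Match at i=31, j=35: k = 31·41 + 35 = 1306.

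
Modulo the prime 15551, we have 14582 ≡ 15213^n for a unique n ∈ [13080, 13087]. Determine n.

Compute 15213^13080 mod 15551 = 4947, then multiply by 15213 repeatedly:
  15213^13080=4947  15213^13081=7422  15213^13082=10626  15213^13083=693  15213^13084=14582
Found 14582 at exponent 13084.

13084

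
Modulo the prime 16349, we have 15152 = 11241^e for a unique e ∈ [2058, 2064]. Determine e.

2062

Compute 11241^2058 mod 16349 = 10179, then multiply by 11241 repeatedly:
  11241^2058=10179  11241^2059=11837  11241^2060=11555  11241^2061=13299  11241^2062=15152
Found 15152 at exponent 2062.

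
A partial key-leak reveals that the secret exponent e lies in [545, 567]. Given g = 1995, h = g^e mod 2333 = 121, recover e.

Compute 1995^545 mod 2333 = 368, then multiply by 1995 repeatedly:
  1995^545=368  1995^546=1598  1995^547=1132  1995^548=2329  1995^549=1352
  1995^550=292  1995^551=1623  1995^552=2014  1995^553=504  1995^554=2290
  1995^555=536  1995^556=806  1995^557=533  1995^558=1820  1995^559=752
  1995^560=121
Found 121 at exponent 560.

560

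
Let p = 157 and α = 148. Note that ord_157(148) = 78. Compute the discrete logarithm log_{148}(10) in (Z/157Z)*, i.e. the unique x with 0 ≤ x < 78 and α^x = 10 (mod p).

Baby-step giant-step with m = ceil(sqrt(78)) = 9.
Baby table (148^j mod 157 for j=0..8):
  0:1  1:148  2:81  3:56  4:124  5:140  6:153  7:36
  8:147
Giant step factor: 148^(-9) ≡ 82 (mod 157).
Scan 10·82^i mod 157 for i = 0, 1, …:
  i=0: 10   i=1: 35   i=2: 44   i=3: 154
  i=4: 68   i=5: 81
Match at i=5, j=2: x = 5·9 + 2 = 47.

47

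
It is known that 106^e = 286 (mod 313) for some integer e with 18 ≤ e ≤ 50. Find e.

36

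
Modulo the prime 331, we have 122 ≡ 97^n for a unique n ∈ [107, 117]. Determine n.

Compute 97^107 mod 331 = 262, then multiply by 97 repeatedly:
  97^107=262  97^108=258  97^109=201  97^110=299  97^111=206
  97^112=122
Found 122 at exponent 112.

112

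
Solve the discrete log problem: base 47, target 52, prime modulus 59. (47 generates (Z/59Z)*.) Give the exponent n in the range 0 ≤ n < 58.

Baby-step giant-step with m = ceil(sqrt(58)) = 8.
Baby table (47^j mod 59 for j=0..7):
  0:1  1:47  2:26  3:42  4:27  5:30  6:53  7:13
Giant step factor: 47^(-8) ≡ 45 (mod 59).
Scan 52·45^i mod 59 for i = 0, 1, …:
  i=0: 52   i=1: 39   i=2: 44   i=3: 33
  i=4: 10   i=5: 37   i=6: 13
Match at i=6, j=7: n = 6·8 + 7 = 55.

55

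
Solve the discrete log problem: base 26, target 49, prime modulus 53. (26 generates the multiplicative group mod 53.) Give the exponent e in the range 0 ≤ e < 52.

24

Baby-step giant-step with m = ceil(sqrt(52)) = 8.
Baby table (26^j mod 53 for j=0..7):
  0:1  1:26  2:40  3:33  4:10  5:48  6:29  7:12
Giant step factor: 26^(-8) ≡ 44 (mod 53).
Scan 49·44^i mod 53 for i = 0, 1, …:
  i=0: 49   i=1: 36   i=2: 47   i=3: 1
Match at i=3, j=0: e = 3·8 + 0 = 24.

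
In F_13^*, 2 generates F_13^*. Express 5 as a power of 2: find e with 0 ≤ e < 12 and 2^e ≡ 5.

9

Successive powers of 2 modulo 13:
  2^0=1  2^1=2  2^2=4  2^3=8  2^4=3  2^5=6
  2^6=12  2^7=11  2^8=9  2^9=5
So 2^9 ≡ 5 (mod 13), giving e = 9.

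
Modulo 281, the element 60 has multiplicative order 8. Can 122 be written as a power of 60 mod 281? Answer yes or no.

no

⟨60⟩ has order 8; its elements mod 281 are {1, 53, 60, 89, 192, 221, 228, 280}.
122 is not in this set.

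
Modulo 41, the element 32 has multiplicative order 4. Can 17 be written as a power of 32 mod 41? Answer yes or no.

⟨32⟩ has order 4; its elements mod 41 are {1, 9, 32, 40}.
17 is not in this set.

no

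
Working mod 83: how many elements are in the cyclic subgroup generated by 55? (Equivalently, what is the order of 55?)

The order of 55 must divide p − 1 = 82 = 2 · 41.
Divisors: 1, 2, 41, 82.
Check each in increasing order: 55^1 ≡ 55;  55^2 ≡ 37;  55^41 ≡ 82;  55^82 ≡ 1.
Smallest exponent giving 1 is 82.

82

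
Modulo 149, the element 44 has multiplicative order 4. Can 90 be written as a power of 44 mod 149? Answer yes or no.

⟨44⟩ has order 4; its elements mod 149 are {1, 44, 105, 148}.
90 is not in this set.

no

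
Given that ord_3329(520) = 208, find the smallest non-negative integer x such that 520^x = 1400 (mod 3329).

4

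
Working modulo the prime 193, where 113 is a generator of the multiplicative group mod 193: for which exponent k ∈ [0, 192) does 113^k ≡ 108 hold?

Baby-step giant-step with m = ceil(sqrt(192)) = 14.
Baby table (113^j mod 193 for j=0..13):
  0:1  1:113  2:31  3:29  4:189  5:127  6:69  7:77
  8:16  9:71  10:110  11:78  12:129  13:102
Giant step factor: 113^(-14) ≡ 25 (mod 193).
Scan 108·25^i mod 193 for i = 0, 1, …:
  i=0: 108   i=1: 191   i=2: 143   i=3: 101
  i=4: 16
Match at i=4, j=8: k = 4·14 + 8 = 64.

64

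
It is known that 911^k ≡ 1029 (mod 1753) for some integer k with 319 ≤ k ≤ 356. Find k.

Compute 911^319 mod 1753 = 1723, then multiply by 911 repeatedly:
  911^319=1723  911^320=718  911^321=229  911^322=12  911^323=414
  911^324=259  911^325=1047  911^326=185  911^327=247  911^328=633
  911^329=1679  911^330=953  911^331=448  911^332=1432  911^333=320
  911^334=522  911^335=479  911^336=1625  911^337=843  911^338=159
  911^339=1103  911^340=364  911^341=287  911^342=260  911^343=205
  911^344=937  911^345=1649  911^346=1671  911^347=677  911^348=1444
  911^349=734  911^350=781  911^351=1526  911^352=57  911^353=1090
  911^354=792  911^355=1029
Found 1029 at exponent 355.

355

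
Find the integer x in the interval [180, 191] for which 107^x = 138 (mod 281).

186

Compute 107^180 mod 281 = 202, then multiply by 107 repeatedly:
  107^180=202  107^181=258  107^182=68  107^183=251  107^184=162
  107^185=193  107^186=138
Found 138 at exponent 186.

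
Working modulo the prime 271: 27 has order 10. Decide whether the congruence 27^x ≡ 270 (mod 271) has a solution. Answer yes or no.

270 ∈ ⟨27⟩ iff 270^10 ≡ 1 (mod 271), since |⟨27⟩| = 10.
270^10 mod 271 = 1.
Since 1 = 1, 270 lies in the subgroup.

yes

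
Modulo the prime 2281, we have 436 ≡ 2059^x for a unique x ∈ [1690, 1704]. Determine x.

1701

Compute 2059^1690 mod 2281 = 347, then multiply by 2059 repeatedly:
  2059^1690=347  2059^1691=520  2059^1692=891  2059^1693=645  2059^1694=513
  2059^1695=164  2059^1696=88  2059^1697=993  2059^1698=811  2059^1699=157
  2059^1700=1642  2059^1701=436
Found 436 at exponent 1701.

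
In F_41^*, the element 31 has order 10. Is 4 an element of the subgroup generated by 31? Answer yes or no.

yes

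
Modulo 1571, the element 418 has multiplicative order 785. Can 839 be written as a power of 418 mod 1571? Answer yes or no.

no

839 ∈ ⟨418⟩ iff 839^785 ≡ 1 (mod 1571), since |⟨418⟩| = 785.
839^785 mod 1571 = 1570.
Since 1570 ≠ 1, 839 does not lie in the subgroup.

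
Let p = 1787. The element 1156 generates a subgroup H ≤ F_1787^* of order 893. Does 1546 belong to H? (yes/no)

no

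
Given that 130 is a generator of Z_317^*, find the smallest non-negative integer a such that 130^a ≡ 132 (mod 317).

Successive powers of 130 modulo 317:
  130^0=1  130^1=130  130^2=99  130^3=190  130^4=291  130^5=107
  130^6=279  130^7=132
So 130^7 ≡ 132 (mod 317), giving a = 7.

7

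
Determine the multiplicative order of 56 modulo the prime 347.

The order of 56 must divide p − 1 = 346 = 2 · 173.
Divisors: 1, 2, 173, 346.
Check each in increasing order: 56^1 ≡ 56;  56^2 ≡ 13;  56^173 ≡ 1.
Smallest exponent giving 1 is 173.

173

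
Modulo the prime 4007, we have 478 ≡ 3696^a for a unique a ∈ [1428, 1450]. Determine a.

1439

Compute 3696^1428 mod 4007 = 852, then multiply by 3696 repeatedly:
  3696^1428=852  3696^1429=3497  3696^1430=2337  3696^1431=2467  3696^1432=2107
  3696^1433=1871  3696^1434=3141  3696^1435=857  3696^1436=1942  3696^1437=1095
  3696^1438=50  3696^1439=478
Found 478 at exponent 1439.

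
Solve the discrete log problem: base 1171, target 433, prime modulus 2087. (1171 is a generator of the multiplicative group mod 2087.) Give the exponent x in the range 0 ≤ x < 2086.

Baby-step giant-step with m = ceil(sqrt(2086)) = 46.
Baby table (1171^j mod 2087 for j=0..45):
  0:1  1:1171  2:82  3:20  4:463  5:1640  6:400  7:912
  8:1495  9:1739  10:1544  11:682  12:1388  13:1662  14:1118  15:629
  16:1935  17:1490  18:58  19:1134  20:582  21:1160  22:1810  23:1205
  24:243  25:721  26:1143  27:686  28:1898  29:1990  30:1198  31:394
  32:147  33:1003  34:1619  35:853  36:1277  37:1075  38:364  39:496
  40:630  41:1019  42:1572  43:78  44:1597  45:135
Giant step factor: 1171^(-46) ≡ 1093 (mod 2087).
Scan 433·1093^i mod 2087 for i = 0, 1, …:
  i=0: 433   i=1: 1607   i=2: 1284   i=3: 948
  i=4: 1012   i=5: 6   i=6: 297   i=7: 1136
  i=8: 1970   i=9: 1513     …   i=26: 1976
  i=27: 1810
Match at i=27, j=22: x = 27·46 + 22 = 1264.

1264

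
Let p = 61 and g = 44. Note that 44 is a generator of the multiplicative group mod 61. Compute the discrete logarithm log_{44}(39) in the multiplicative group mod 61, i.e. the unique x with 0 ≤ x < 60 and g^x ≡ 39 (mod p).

Baby-step giant-step with m = ceil(sqrt(60)) = 8.
Baby table (44^j mod 61 for j=0..7):
  0:1  1:44  2:45  3:28  4:12  5:40  6:52  7:31
Giant step factor: 44^(-8) ≡ 25 (mod 61).
Scan 39·25^i mod 61 for i = 0, 1, …:
  i=0: 39   i=1: 60   i=2: 36   i=3: 46
  i=4: 52
Match at i=4, j=6: x = 4·8 + 6 = 38.

38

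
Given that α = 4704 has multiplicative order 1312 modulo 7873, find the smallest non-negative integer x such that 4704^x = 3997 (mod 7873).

Baby-step giant-step with m = ceil(sqrt(1312)) = 37.
Baby table (4704^j mod 7873 for j=0..36):
  0:1  1:4704  2:4486  3:2504  4:808  5:6046  6:3108  7:7744
  8:7278  9:3908  10:7650  11:5990  12:7366  13:591  14:895  15:5898
  16:7613  17:5148  18:6717  19:2419  20:2491  21:2640  22:2839  23:2048
  24:5113  25:7410  26:2869  27:1454  28:5852  29:3800  30:3490  31:1755
  32:4616  33:7803  34:1386  35:900  36:5799
Giant step factor: 4704^(-37) ≡ 5303 (mod 7873).
Scan 3997·5303^i mod 7873 for i = 0, 1, …:
  i=0: 3997   i=1: 1975   i=2: 2335   i=3: 6149
  i=4: 6054   i=5: 6141   i=6: 2995   i=7: 2644
  i=8: 7192   i=9: 2364     …   i=18: 1995
  i=19: 6046
Match at i=19, j=5: x = 19·37 + 5 = 708.

708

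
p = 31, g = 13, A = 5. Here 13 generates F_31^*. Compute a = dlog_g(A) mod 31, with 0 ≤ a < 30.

10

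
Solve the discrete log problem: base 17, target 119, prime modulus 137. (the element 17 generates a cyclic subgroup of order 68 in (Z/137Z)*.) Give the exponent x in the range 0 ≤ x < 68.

Baby-step giant-step with m = ceil(sqrt(68)) = 9.
Baby table (17^j mod 137 for j=0..8):
  0:1  1:17  2:15  3:118  4:88  5:126  6:87  7:109
  8:72
Giant step factor: 17^(-9) ≡ 76 (mod 137).
Scan 119·76^i mod 137 for i = 0, 1, …:
  i=0: 119   i=1: 2   i=2: 15
Match at i=2, j=2: x = 2·9 + 2 = 20.

20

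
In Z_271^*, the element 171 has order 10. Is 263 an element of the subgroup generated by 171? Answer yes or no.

⟨171⟩ has order 10; its elements mod 271 are {1, 10, 27, 84, 100, 171, 187, 244, 261, 270}.
263 is not in this set.

no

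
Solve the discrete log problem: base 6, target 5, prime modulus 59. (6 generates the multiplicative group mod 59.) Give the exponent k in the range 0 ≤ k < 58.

24

Baby-step giant-step with m = ceil(sqrt(58)) = 8.
Baby table (6^j mod 59 for j=0..7):
  0:1  1:6  2:36  3:39  4:57  5:47  6:46  7:40
Giant step factor: 6^(-8) ≡ 15 (mod 59).
Scan 5·15^i mod 59 for i = 0, 1, …:
  i=0: 5   i=1: 16   i=2: 4   i=3: 1
Match at i=3, j=0: k = 3·8 + 0 = 24.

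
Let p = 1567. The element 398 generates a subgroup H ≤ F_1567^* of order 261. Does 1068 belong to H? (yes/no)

1068 ∈ ⟨398⟩ iff 1068^261 ≡ 1 (mod 1567), since |⟨398⟩| = 261.
1068^261 mod 1567 = 1.
Since 1 = 1, 1068 lies in the subgroup.

yes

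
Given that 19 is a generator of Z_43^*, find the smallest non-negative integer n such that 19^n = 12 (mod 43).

Successive powers of 19 modulo 43:
  19^0=1  19^1=19  19^2=17  19^3=22  19^4=31  19^5=30
  19^6=11  19^7=37  19^8=15  19^9=27  19^10=40  19^11=29
  19^12=35  19^13=20  19^14=36  19^15=39  19^16=10  19^17=18
  19^18=41  19^19=5  19^20=9  19^21=42  19^22=24  19^23=26
  19^24=21  19^25=12
So 19^25 ≡ 12 (mod 43), giving n = 25.

25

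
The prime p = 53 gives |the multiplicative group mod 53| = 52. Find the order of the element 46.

13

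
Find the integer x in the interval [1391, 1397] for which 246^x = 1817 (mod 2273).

Compute 246^1391 mod 2273 = 1923, then multiply by 246 repeatedly:
  246^1391=1923  246^1392=274  246^1393=1487  246^1394=2122  246^1395=1495
  246^1396=1817
Found 1817 at exponent 1396.

1396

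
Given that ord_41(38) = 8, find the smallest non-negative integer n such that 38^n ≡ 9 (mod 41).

2

Successive powers of 38 modulo 41:
  38^0=1  38^1=38  38^2=9
So 38^2 ≡ 9 (mod 41), giving n = 2.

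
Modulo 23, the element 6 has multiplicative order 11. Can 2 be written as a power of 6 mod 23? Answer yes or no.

yes

⟨6⟩ has order 11; its elements mod 23 are {1, 2, 3, 4, 6, 8, 9, 12, 13, 16, 18}.
2 is in this set.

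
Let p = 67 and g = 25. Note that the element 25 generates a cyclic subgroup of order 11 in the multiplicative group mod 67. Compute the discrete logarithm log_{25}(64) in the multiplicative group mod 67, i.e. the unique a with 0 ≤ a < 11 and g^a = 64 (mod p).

Successive powers of 25 modulo 67:
  25^0=1  25^1=25  25^2=22  25^3=14  25^4=15  25^5=40
  25^6=62  25^7=9  25^8=24  25^9=64
So 25^9 ≡ 64 (mod 67), giving a = 9.

9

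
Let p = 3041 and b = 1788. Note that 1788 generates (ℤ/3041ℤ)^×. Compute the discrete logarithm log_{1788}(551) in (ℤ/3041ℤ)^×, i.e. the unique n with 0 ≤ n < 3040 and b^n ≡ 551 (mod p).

188

Baby-step giant-step with m = ceil(sqrt(3040)) = 56.
Baby table (1788^j mod 3041 for j=0..55):
  0:1  1:1788  2:853  3:1623  4:810  5:764  6:623  7:918
  8:2285  9:1517  10:2865  11:1576  12:1922  13:206  14:367  15:2381
  16:2869  17:2646  18:2293  19:616  20:566  21:2396  22:2320  23:236
  24:2310  25:602  26:2903  27:2618  28:885  29:1060  30:737  31:1003
  32:2215  33:1038  34:934  35:483  36:3001  37:1464  38:2372  39:1982
  40:1051  41:2891  42:2449  43:2813  44:2871  45:140  46:958  47:821
  48:2186  49:883  50:525  51:2072  52:798  53:595  54:2551  55:2729
Giant step factor: 1788^(-56) ≡ 935 (mod 3041).
Scan 551·935^i mod 3041 for i = 0, 1, …:
  i=0: 551   i=1: 1256   i=2: 534   i=3: 566
Match at i=3, j=20: n = 3·56 + 20 = 188.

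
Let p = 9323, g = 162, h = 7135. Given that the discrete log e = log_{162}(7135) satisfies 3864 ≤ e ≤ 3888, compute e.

3888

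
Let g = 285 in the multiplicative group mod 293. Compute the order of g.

292

The order of 285 must divide p − 1 = 292 = 2^2 · 73.
Divisors: 1, 2, 4, 73, 146, 292.
Check each in increasing order: 285^1 ≡ 285;  285^2 ≡ 64;  285^4 ≡ 287;  285^73 ≡ 138;  285^146 ≡ 292;  285^292 ≡ 1.
Smallest exponent giving 1 is 292.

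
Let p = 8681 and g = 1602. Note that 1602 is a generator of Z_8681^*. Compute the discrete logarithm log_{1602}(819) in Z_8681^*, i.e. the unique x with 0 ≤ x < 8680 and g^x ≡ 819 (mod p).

1804

Baby-step giant-step with m = ceil(sqrt(8680)) = 94.
Baby table (1602^j mod 8681 for j=0..93):
  0:1  1:1602  2:5509  3:5522  4:305  5:2474  6:4812  7:96
  8:6215  9:8004  10:571  11:3237  12:3117  13:1859  14:535  15:6332
  16:4456  17:2730  18:6917  19:4078  20:4844  21:7955  22:202  23:2407
  24:1650  25:4276  26:843  27:4931  28:8433  29:2030  30:5366  31:2142
  32:2489  33:2799  34:4602  35:2235  36:3898  37:2957  38:5969  39:4557
  40:8274  41:7742  42:6216  43:925  44:6080  45:78  46:3422  47:4333
  48:5347  49:6428  50:1990  51:2053  52:7488  53:7315  54:7961  55:1133
  56:737  57:58  58:6106  59:7006  60:7760  61:328  62:4596  63:1304
  64:5568  65:4549  66:4139  67:7075  68:5445  69:7166  70:3650  71:4987
  72:2654  73:6699  74:2082  75:1860  76:2137  77:3160  78:1297  79:3035
  80:710  81:209  82:4940  83:5489  84:8206  85:2978  86:4887  87:7393
  88:2702  89:5466  90:6084  91:6486  92:8096  93:378
Giant step factor: 1602^(-94) ≡ 3511 (mod 8681).
Scan 819·3511^i mod 8681 for i = 0, 1, …:
  i=0: 819   i=1: 2098   i=2: 4590   i=3: 3554
  i=4: 3497   i=5: 3033   i=6: 5957   i=7: 2498
  i=8: 2668   i=9: 549     …   i=18: 4947
  i=19: 6917
Match at i=19, j=18: x = 19·94 + 18 = 1804.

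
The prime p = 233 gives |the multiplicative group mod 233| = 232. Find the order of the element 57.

232

The order of 57 must divide p − 1 = 232 = 2^3 · 29.
Divisors: 1, 2, 4, 8, 29, 58, 116, 232.
Check each in increasing order: 57^1 ≡ 57;  57^2 ≡ 220;  57^4 ≡ 169;  57^8 ≡ 135;  57^29 ≡ 221;  57^58 ≡ 144;  57^116 ≡ 232;  57^232 ≡ 1.
Smallest exponent giving 1 is 232.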